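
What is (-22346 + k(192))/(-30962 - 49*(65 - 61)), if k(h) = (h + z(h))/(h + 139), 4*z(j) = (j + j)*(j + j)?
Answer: 3679735/5156649 ≈ 0.71359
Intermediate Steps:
z(j) = j² (z(j) = ((j + j)*(j + j))/4 = ((2*j)*(2*j))/4 = (4*j²)/4 = j²)
k(h) = (h + h²)/(139 + h) (k(h) = (h + h²)/(h + 139) = (h + h²)/(139 + h))
(-22346 + k(192))/(-30962 - 49*(65 - 61)) = (-22346 + 192*(1 + 192)/(139 + 192))/(-30962 - 49*(65 - 61)) = (-22346 + 192*193/331)/(-30962 - 49*4) = (-22346 + 192*(1/331)*193)/(-30962 - 196) = (-22346 + 37056/331)/(-31158) = -7359470/331*(-1/31158) = 3679735/5156649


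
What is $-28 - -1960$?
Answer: $1932$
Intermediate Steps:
$-28 - -1960 = -28 + 1960 = 1932$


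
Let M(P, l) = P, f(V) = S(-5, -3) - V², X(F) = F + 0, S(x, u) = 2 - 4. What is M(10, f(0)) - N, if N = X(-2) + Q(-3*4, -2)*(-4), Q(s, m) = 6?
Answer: 36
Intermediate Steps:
S(x, u) = -2
X(F) = F
f(V) = -2 - V²
N = -26 (N = -2 + 6*(-4) = -2 - 24 = -26)
M(10, f(0)) - N = 10 - 1*(-26) = 10 + 26 = 36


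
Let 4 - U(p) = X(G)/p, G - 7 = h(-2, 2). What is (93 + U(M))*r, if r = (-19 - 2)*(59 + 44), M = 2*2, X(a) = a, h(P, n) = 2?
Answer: -819777/4 ≈ -2.0494e+5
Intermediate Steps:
G = 9 (G = 7 + 2 = 9)
M = 4
U(p) = 4 - 9/p
r = -2163 (r = -21*103 = -2163)
(93 + U(M))*r = (93 + (4 - 9/4))*(-2163) = (93 + 7/4)*(-2163) = (379/4)*(-2163) = -819777/4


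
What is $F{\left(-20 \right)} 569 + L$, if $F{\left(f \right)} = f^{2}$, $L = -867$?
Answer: $226733$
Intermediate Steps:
$F{\left(-20 \right)} 569 + L = \left(-20\right)^{2} \cdot 569 - 867 = 400 \cdot 569 - 867 = 227600 - 867 = 226733$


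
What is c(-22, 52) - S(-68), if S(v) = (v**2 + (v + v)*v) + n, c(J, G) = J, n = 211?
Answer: -14105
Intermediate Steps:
S(v) = 211 + 3*v**2 (S(v) = (v**2 + (v + v)*v) + 211 = (v**2 + (2*v)*v) + 211 = (v**2 + 2*v**2) + 211 = 3*v**2 + 211 = 211 + 3*v**2)
c(-22, 52) - S(-68) = -22 - (211 + 3*(-68)**2) = -22 - (211 + 3*4624) = -22 - (211 + 13872) = -22 - 1*14083 = -22 - 14083 = -14105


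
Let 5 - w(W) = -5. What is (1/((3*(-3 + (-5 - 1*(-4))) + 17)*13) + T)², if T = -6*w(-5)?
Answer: 15202201/4225 ≈ 3598.2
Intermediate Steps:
w(W) = 10 (w(W) = 5 - 1*(-5) = 5 + 5 = 10)
T = -60 (T = -6*10 = -60)
(1/((3*(-3 + (-5 - 1*(-4))) + 17)*13) + T)² = (1/((3*(-3 + (-5 - 1*(-4))) + 17)*13) - 60)² = ((1/13)/(3*(-3 + (-5 + 4)) + 17) - 60)² = ((1/13)/(3*(-3 - 1) + 17) - 60)² = ((1/13)/(3*(-4) + 17) - 60)² = ((1/13)/(-12 + 17) - 60)² = ((1/13)/5 - 60)² = ((⅕)*(1/13) - 60)² = (1/65 - 60)² = (-3899/65)² = 15202201/4225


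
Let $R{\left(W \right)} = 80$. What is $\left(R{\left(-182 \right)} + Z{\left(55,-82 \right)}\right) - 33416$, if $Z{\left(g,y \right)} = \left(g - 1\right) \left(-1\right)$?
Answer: $-33390$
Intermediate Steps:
$Z{\left(g,y \right)} = 1 - g$ ($Z{\left(g,y \right)} = \left(-1 + g\right) \left(-1\right) = 1 - g$)
$\left(R{\left(-182 \right)} + Z{\left(55,-82 \right)}\right) - 33416 = \left(80 + \left(1 - 55\right)\right) - 33416 = \left(80 - 54\right) - 33416 = 26 - 33416 = -33390$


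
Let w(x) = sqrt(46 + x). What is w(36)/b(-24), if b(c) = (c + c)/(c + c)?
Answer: sqrt(82) ≈ 9.0554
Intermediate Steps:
b(c) = 1 (b(c) = (2*c)/((2*c)) = (2*c)*(1/(2*c)) = 1)
w(36)/b(-24) = sqrt(46 + 36)/1 = sqrt(82)*1 = sqrt(82)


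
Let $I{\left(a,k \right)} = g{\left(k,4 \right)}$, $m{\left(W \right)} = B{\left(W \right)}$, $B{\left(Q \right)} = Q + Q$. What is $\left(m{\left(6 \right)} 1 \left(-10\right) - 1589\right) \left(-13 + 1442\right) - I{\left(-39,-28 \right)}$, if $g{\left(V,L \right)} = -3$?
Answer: $-2442158$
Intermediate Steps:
$B{\left(Q \right)} = 2 Q$
$m{\left(W \right)} = 2 W$
$I{\left(a,k \right)} = -3$
$\left(m{\left(6 \right)} 1 \left(-10\right) - 1589\right) \left(-13 + 1442\right) - I{\left(-39,-28 \right)} = \left(2 \cdot 6 \cdot 1 \left(-10\right) - 1589\right) \left(-13 + 1442\right) - -3 = \left(12 \cdot 1 \left(-10\right) - 1589\right) 1429 + 3 = \left(12 \left(-10\right) - 1589\right) 1429 + 3 = \left(-120 - 1589\right) 1429 + 3 = \left(-1709\right) 1429 + 3 = -2442161 + 3 = -2442158$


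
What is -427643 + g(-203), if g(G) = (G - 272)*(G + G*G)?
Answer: -19905493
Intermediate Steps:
g(G) = (-272 + G)*(G + G²)
-427643 + g(-203) = -427643 - 203*(-272 + (-203)² - 271*(-203)) = -427643 - 203*(-272 + 41209 + 55013) = -427643 - 203*95950 = -427643 - 19477850 = -19905493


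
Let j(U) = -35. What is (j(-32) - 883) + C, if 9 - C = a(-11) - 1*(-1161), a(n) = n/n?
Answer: -2071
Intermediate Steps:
a(n) = 1
C = -1153 (C = 9 - (1 - 1*(-1161)) = 9 - (1 + 1161) = 9 - 1*1162 = 9 - 1162 = -1153)
(j(-32) - 883) + C = (-35 - 883) - 1153 = -918 - 1153 = -2071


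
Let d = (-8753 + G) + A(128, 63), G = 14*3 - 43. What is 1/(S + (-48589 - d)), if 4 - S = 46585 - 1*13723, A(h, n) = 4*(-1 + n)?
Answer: -1/72941 ≈ -1.3710e-5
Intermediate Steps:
A(h, n) = -4 + 4*n
G = -1 (G = 42 - 43 = -1)
S = -32858 (S = 4 - (46585 - 1*13723) = 4 - (46585 - 13723) = 4 - 1*32862 = 4 - 32862 = -32858)
d = -8506 (d = (-8753 - 1) + (-4 + 4*63) = -8754 + (-4 + 252) = -8754 + 248 = -8506)
1/(S + (-48589 - d)) = 1/(-32858 + (-48589 - 1*(-8506))) = 1/(-32858 + (-48589 + 8506)) = 1/(-32858 - 40083) = 1/(-72941) = -1/72941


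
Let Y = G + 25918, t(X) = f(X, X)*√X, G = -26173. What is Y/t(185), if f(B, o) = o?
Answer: -51*√185/6845 ≈ -0.10134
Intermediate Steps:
t(X) = X^(3/2) (t(X) = X*√X = X^(3/2))
Y = -255 (Y = -26173 + 25918 = -255)
Y/t(185) = -255*√185/34225 = -51*√185/6845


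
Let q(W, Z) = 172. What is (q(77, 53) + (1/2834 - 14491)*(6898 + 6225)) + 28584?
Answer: -538847216135/2834 ≈ -1.9014e+8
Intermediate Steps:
(q(77, 53) + (1/2834 - 14491)*(6898 + 6225)) + 28584 = (172 + (1/2834 - 14491)*(6898 + 6225)) + 28584 = (172 + (1/2834 - 14491)*13123) + 28584 = (172 - 41067493/2834*13123) + 28584 = (172 - 538928710639/2834) + 28584 = -538928223191/2834 + 28584 = -538847216135/2834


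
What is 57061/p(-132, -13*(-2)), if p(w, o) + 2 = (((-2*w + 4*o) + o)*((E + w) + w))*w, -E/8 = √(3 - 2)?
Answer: 57061/14146174 ≈ 0.0040337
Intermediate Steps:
E = -8 (E = -8*√(3 - 2) = -8*√1 = -8*1 = -8)
p(w, o) = -2 + w*(-8 + 2*w)*(-2*w + 5*o) (p(w, o) = -2 + (((-2*w + 4*o) + o)*((-8 + w) + w))*w = -2 + ((-2*w + 5*o)*(-8 + 2*w))*w = -2 + ((-8 + 2*w)*(-2*w + 5*o))*w = -2 + w*(-8 + 2*w)*(-2*w + 5*o))
57061/p(-132, -13*(-2)) = 57061/(-2 - 4*(-132)³ + 16*(-132)² - 40*(-13*(-2))*(-132) + 10*(-13*(-2))*(-132)²) = 57061/(-2 - 4*(-2299968) + 16*17424 - 40*26*(-132) + 10*26*17424) = 57061/(-2 + 9199872 + 278784 + 137280 + 4530240) = 57061/14146174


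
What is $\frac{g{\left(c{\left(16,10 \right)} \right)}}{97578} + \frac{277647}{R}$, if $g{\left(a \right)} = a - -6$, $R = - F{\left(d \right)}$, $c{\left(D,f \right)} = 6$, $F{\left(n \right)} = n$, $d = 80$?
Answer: $- \frac{4515373001}{1301040} \approx -3470.6$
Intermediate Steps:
$R = -80$ ($R = \left(-1\right) 80 = -80$)
$g{\left(a \right)} = 6 + a$ ($g{\left(a \right)} = a + 6 = 6 + a$)
$\frac{g{\left(c{\left(16,10 \right)} \right)}}{97578} + \frac{277647}{R} = \frac{6 + 6}{97578} + \frac{277647}{-80} = 12 \cdot \frac{1}{97578} + 277647 \left(- \frac{1}{80}\right) = \frac{2}{16263} - \frac{277647}{80} = - \frac{4515373001}{1301040}$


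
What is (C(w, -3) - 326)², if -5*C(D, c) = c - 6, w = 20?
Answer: 2627641/25 ≈ 1.0511e+5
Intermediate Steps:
C(D, c) = 6/5 - c/5 (C(D, c) = -(c - 6)/5 = -(-6 + c)/5 = 6/5 - c/5)
(C(w, -3) - 326)² = ((6/5 - ⅕*(-3)) - 326)² = ((6/5 + ⅗) - 326)² = (9/5 - 326)² = (-1621/5)² = 2627641/25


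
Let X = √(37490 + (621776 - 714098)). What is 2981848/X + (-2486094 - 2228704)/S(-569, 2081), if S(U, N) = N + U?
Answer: -2357399/756 - 745462*I*√3427/3427 ≈ -3118.3 - 12734.0*I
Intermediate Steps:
X = 4*I*√3427 (X = √(37490 - 92322) = √(-54832) = 4*I*√3427 ≈ 234.16*I)
2981848/X + (-2486094 - 2228704)/S(-569, 2081) = 2981848/((4*I*√3427)) + (-2486094 - 2228704)/(2081 - 569) = 2981848*(-I*√3427/13708) - 4714798/1512 = -745462*I*√3427/3427 - 4714798*1/1512 = -745462*I*√3427/3427 - 2357399/756 = -2357399/756 - 745462*I*√3427/3427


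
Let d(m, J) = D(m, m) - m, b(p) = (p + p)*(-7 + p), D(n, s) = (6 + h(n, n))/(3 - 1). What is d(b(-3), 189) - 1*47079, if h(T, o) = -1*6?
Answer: -47139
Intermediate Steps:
h(T, o) = -6
D(n, s) = 0 (D(n, s) = (6 - 6)/(3 - 1) = 0/2 = 0*(½) = 0)
b(p) = 2*p*(-7 + p) (b(p) = (2*p)*(-7 + p) = 2*p*(-7 + p))
d(m, J) = -m (d(m, J) = 0 - m = -m)
d(b(-3), 189) - 1*47079 = -2*(-3)*(-7 - 3) - 1*47079 = -2*(-3)*(-10) - 47079 = -1*60 - 47079 = -60 - 47079 = -47139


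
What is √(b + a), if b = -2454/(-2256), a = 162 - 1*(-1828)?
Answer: √70373006/188 ≈ 44.622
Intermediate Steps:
a = 1990 (a = 162 + 1828 = 1990)
b = 409/376 (b = -2454*(-1/2256) = 409/376 ≈ 1.0878)
√(b + a) = √(409/376 + 1990) = √(748649/376) = √70373006/188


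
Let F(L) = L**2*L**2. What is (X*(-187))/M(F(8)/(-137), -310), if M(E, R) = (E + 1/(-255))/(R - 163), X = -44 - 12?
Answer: 24720285480/149231 ≈ 1.6565e+5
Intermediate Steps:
X = -56
F(L) = L**4
M(E, R) = (-1/255 + E)/(-163 + R) (M(E, R) = (E - 1/255)/(-163 + R) = (-1/255 + E)/(-163 + R))
(X*(-187))/M(F(8)/(-137), -310) = (-56*(-187))/(((-1/255 + 8**4/(-137))/(-163 - 310))) = 10472/(((-1/255 + 4096*(-1/137))/(-473))) = 10472/((-(-1/255 - 4096/137)/473)) = 10472/((-1/473*(-1044617/34935))) = 10472/(1044617/16524255) = 10472*(16524255/1044617) = 24720285480/149231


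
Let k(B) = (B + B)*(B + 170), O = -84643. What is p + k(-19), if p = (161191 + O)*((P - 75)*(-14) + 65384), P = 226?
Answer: 4843186222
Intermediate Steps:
p = 4843191960 (p = (161191 - 84643)*((226 - 75)*(-14) + 65384) = 76548*(151*(-14) + 65384) = 76548*(-2114 + 65384) = 76548*63270 = 4843191960)
k(B) = 2*B*(170 + B) (k(B) = (2*B)*(170 + B) = 2*B*(170 + B))
p + k(-19) = 4843191960 + 2*(-19)*(170 - 19) = 4843191960 + 2*(-19)*151 = 4843191960 - 5738 = 4843186222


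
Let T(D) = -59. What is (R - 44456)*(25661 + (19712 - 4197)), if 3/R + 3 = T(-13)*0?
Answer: -1830561432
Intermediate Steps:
R = -1 (R = 3/(-3 - 59*0) = 3/(-3 + 0) = 3/(-3) = 3*(-⅓) = -1)
(R - 44456)*(25661 + (19712 - 4197)) = (-1 - 44456)*(25661 + (19712 - 4197)) = -44457*(25661 + 15515) = -44457*41176 = -1830561432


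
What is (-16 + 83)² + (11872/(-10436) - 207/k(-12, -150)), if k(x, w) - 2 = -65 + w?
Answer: 831507164/185239 ≈ 4488.8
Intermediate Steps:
k(x, w) = -63 + w (k(x, w) = 2 + (-65 + w) = -63 + w)
(-16 + 83)² + (11872/(-10436) - 207/k(-12, -150)) = (-16 + 83)² + (11872/(-10436) - 207/(-63 - 150)) = 67² + (11872*(-1/10436) - 207/(-213)) = 4489 + (-2968/2609 - 207*(-1/213)) = 4489 + (-2968/2609 + 69/71) = 4489 - 30707/185239 = 831507164/185239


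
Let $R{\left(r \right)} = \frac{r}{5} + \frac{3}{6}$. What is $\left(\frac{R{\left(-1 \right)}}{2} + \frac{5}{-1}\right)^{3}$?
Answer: $- \frac{912673}{8000} \approx -114.08$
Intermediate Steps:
$R{\left(r \right)} = \frac{1}{2} + \frac{r}{5}$ ($R{\left(r \right)} = r \frac{1}{5} + 3 \cdot \frac{1}{6} = \frac{r}{5} + \frac{1}{2} = \frac{1}{2} + \frac{r}{5}$)
$\left(\frac{R{\left(-1 \right)}}{2} + \frac{5}{-1}\right)^{3} = \left(\frac{\frac{1}{2} + \frac{1}{5} \left(-1\right)}{2} + \frac{5}{-1}\right)^{3} = \left(\left(\frac{1}{2} - \frac{1}{5}\right) \frac{1}{2} + 5 \left(-1\right)\right)^{3} = \left(\frac{3}{10} \cdot \frac{1}{2} - 5\right)^{3} = \left(\frac{3}{20} - 5\right)^{3} = \left(- \frac{97}{20}\right)^{3} = - \frac{912673}{8000}$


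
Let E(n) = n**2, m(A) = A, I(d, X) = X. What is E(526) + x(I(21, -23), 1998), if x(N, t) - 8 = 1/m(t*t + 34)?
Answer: 1104533041993/3992038 ≈ 2.7668e+5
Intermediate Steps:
x(N, t) = 8 + 1/(34 + t**2) (x(N, t) = 8 + 1/(t*t + 34) = 8 + 1/(t**2 + 34) = 8 + 1/(34 + t**2))
E(526) + x(I(21, -23), 1998) = 526**2 + (273 + 8*1998**2)/(34 + 1998**2) = 276676 + (273 + 8*3992004)/(34 + 3992004) = 276676 + (273 + 31936032)/3992038 = 276676 + (1/3992038)*31936305 = 276676 + 31936305/3992038 = 1104533041993/3992038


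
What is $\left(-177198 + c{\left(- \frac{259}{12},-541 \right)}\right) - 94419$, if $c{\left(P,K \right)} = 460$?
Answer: $-271157$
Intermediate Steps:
$\left(-177198 + c{\left(- \frac{259}{12},-541 \right)}\right) - 94419 = \left(-177198 + 460\right) - 94419 = -176738 - 94419 = -271157$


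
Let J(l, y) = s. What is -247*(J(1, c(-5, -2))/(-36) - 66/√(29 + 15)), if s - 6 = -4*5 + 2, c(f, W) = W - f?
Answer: -247/3 + 741*√11 ≈ 2375.3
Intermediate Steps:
s = -12 (s = 6 + (-4*5 + 2) = 6 + (-20 + 2) = 6 - 18 = -12)
J(l, y) = -12
-247*(J(1, c(-5, -2))/(-36) - 66/√(29 + 15)) = -247*(-12/(-36) - 66/√(29 + 15)) = -247*(-12*(-1/36) - 66*√11/22) = -247*(⅓ - 66*√11/22) = -247*(⅓ - 3*√11) = -247/3 + 741*√11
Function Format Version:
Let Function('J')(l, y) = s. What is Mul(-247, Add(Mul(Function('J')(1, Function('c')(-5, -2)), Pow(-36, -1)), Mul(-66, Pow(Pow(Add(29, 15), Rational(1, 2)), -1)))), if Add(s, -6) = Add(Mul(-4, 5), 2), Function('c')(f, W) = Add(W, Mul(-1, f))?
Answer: Add(Rational(-247, 3), Mul(741, Pow(11, Rational(1, 2)))) ≈ 2375.3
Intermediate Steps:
s = -12 (s = Add(6, Add(Mul(-4, 5), 2)) = Add(6, Add(-20, 2)) = Add(6, -18) = -12)
Function('J')(l, y) = -12
Mul(-247, Add(Mul(Function('J')(1, Function('c')(-5, -2)), Pow(-36, -1)), Mul(-66, Pow(Pow(Add(29, 15), Rational(1, 2)), -1)))) = Mul(-247, Add(Mul(-12, Pow(-36, -1)), Mul(-66, Pow(Pow(Add(29, 15), Rational(1, 2)), -1)))) = Mul(-247, Add(Mul(-12, Rational(-1, 36)), Mul(-66, Pow(Pow(44, Rational(1, 2)), -1)))) = Mul(-247, Add(Rational(1, 3), Mul(-66, Pow(Mul(2, Pow(11, Rational(1, 2))), -1)))) = Mul(-247, Add(Rational(1, 3), Mul(-66, Mul(Rational(1, 22), Pow(11, Rational(1, 2)))))) = Mul(-247, Add(Rational(1, 3), Mul(-3, Pow(11, Rational(1, 2))))) = Add(Rational(-247, 3), Mul(741, Pow(11, Rational(1, 2))))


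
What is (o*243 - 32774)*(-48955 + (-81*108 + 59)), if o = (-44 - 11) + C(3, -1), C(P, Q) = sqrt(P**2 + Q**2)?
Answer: 2659636516 - 14007492*sqrt(10) ≈ 2.6153e+9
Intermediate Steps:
o = -55 + sqrt(10) (o = (-44 - 11) + sqrt(3**2 + (-1)**2) = -55 + sqrt(9 + 1) = -55 + sqrt(10) ≈ -51.838)
(o*243 - 32774)*(-48955 + (-81*108 + 59)) = ((-55 + sqrt(10))*243 - 32774)*(-48955 + (-81*108 + 59)) = ((-13365 + 243*sqrt(10)) - 32774)*(-48955 + (-8748 + 59)) = (-46139 + 243*sqrt(10))*(-48955 - 8689) = (-46139 + 243*sqrt(10))*(-57644) = 2659636516 - 14007492*sqrt(10)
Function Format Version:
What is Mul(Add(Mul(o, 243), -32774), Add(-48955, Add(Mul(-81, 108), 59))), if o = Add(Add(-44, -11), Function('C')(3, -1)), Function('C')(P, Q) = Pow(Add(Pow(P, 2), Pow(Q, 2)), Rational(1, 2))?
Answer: Add(2659636516, Mul(-14007492, Pow(10, Rational(1, 2)))) ≈ 2.6153e+9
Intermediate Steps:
o = Add(-55, Pow(10, Rational(1, 2))) (o = Add(Add(-44, -11), Pow(Add(Pow(3, 2), Pow(-1, 2)), Rational(1, 2))) = Add(-55, Pow(Add(9, 1), Rational(1, 2))) = Add(-55, Pow(10, Rational(1, 2))) ≈ -51.838)
Mul(Add(Mul(o, 243), -32774), Add(-48955, Add(Mul(-81, 108), 59))) = Mul(Add(Mul(Add(-55, Pow(10, Rational(1, 2))), 243), -32774), Add(-48955, Add(Mul(-81, 108), 59))) = Mul(Add(Add(-13365, Mul(243, Pow(10, Rational(1, 2)))), -32774), Add(-48955, Add(-8748, 59))) = Mul(Add(-46139, Mul(243, Pow(10, Rational(1, 2)))), Add(-48955, -8689)) = Mul(Add(-46139, Mul(243, Pow(10, Rational(1, 2)))), -57644) = Add(2659636516, Mul(-14007492, Pow(10, Rational(1, 2))))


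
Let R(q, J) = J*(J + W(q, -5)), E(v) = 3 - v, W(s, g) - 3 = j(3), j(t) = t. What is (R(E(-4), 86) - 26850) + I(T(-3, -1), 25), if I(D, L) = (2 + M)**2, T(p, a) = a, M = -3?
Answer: -18937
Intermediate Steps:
W(s, g) = 6 (W(s, g) = 3 + 3 = 6)
I(D, L) = 1 (I(D, L) = (2 - 3)**2 = (-1)**2 = 1)
R(q, J) = J*(6 + J) (R(q, J) = J*(J + 6) = J*(6 + J))
(R(E(-4), 86) - 26850) + I(T(-3, -1), 25) = (86*(6 + 86) - 26850) + 1 = (86*92 - 26850) + 1 = (7912 - 26850) + 1 = -18938 + 1 = -18937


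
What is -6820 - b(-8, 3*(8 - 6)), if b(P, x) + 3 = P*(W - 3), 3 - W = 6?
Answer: -6865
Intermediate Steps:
W = -3 (W = 3 - 1*6 = 3 - 6 = -3)
b(P, x) = -3 - 6*P (b(P, x) = -3 + P*(-3 - 3) = -3 + P*(-6) = -3 - 6*P)
-6820 - b(-8, 3*(8 - 6)) = -6820 - (-3 - 6*(-8)) = -6820 - (-3 + 48) = -6820 - 1*45 = -6820 - 45 = -6865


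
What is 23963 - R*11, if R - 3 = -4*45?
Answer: 25910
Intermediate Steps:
R = -177 (R = 3 - 4*45 = 3 - 180 = -177)
23963 - R*11 = 23963 - (-177)*11 = 23963 - 1*(-1947) = 23963 + 1947 = 25910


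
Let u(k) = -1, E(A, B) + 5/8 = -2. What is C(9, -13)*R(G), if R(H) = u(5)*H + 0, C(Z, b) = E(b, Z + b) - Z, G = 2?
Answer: 93/4 ≈ 23.250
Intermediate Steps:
E(A, B) = -21/8 (E(A, B) = -5/8 - 2 = -21/8)
C(Z, b) = -21/8 - Z
R(H) = -H (R(H) = -H + 0 = -H)
C(9, -13)*R(G) = (-21/8 - 1*9)*(-1*2) = (-21/8 - 9)*(-2) = -93/8*(-2) = 93/4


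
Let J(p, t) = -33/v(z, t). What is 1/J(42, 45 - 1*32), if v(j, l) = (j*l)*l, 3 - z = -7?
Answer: -1690/33 ≈ -51.212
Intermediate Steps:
z = 10 (z = 3 - 1*(-7) = 3 + 7 = 10)
v(j, l) = j*l**2
J(p, t) = -33/(10*t**2) (J(p, t) = -33*1/(10*t**2) = -33/(10*t**2))
1/J(42, 45 - 1*32) = 1/(-33/(10*(45 - 1*32)**2)) = 1/(-33/(10*(45 - 32)**2)) = 1/(-33/10/13**2) = 1/(-33/10*1/169) = 1/(-33/1690) = -1690/33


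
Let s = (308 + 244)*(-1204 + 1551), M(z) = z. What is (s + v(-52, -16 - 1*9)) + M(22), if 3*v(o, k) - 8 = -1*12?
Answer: 574694/3 ≈ 1.9156e+5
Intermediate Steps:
v(o, k) = -4/3 (v(o, k) = 8/3 + (-1*12)/3 = 8/3 + (⅓)*(-12) = 8/3 - 4 = -4/3)
s = 191544 (s = 552*347 = 191544)
(s + v(-52, -16 - 1*9)) + M(22) = (191544 - 4/3) + 22 = 574628/3 + 22 = 574694/3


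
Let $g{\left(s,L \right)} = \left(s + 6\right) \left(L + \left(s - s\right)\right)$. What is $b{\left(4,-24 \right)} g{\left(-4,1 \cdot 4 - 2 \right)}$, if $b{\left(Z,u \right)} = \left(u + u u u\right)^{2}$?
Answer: $767068416$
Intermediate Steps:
$g{\left(s,L \right)} = L \left(6 + s\right)$ ($g{\left(s,L \right)} = \left(6 + s\right) \left(L + 0\right) = \left(6 + s\right) L = L \left(6 + s\right)$)
$b{\left(Z,u \right)} = \left(u + u^{3}\right)^{2}$ ($b{\left(Z,u \right)} = \left(u + u^{2} u\right)^{2} = \left(u + u^{3}\right)^{2}$)
$b{\left(4,-24 \right)} g{\left(-4,1 \cdot 4 - 2 \right)} = \left(-24\right)^{2} \left(1 + \left(-24\right)^{2}\right)^{2} \left(1 \cdot 4 - 2\right) \left(6 - 4\right) = 576 \left(1 + 576\right)^{2} \left(4 - 2\right) 2 = 576 \cdot 577^{2} \cdot 2 \cdot 2 = 576 \cdot 332929 \cdot 4 = 191767104 \cdot 4 = 767068416$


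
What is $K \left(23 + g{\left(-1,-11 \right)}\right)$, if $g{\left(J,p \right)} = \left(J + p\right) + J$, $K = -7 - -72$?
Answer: $650$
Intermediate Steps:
$K = 65$ ($K = -7 + 72 = 65$)
$g{\left(J,p \right)} = p + 2 J$
$K \left(23 + g{\left(-1,-11 \right)}\right) = 65 \left(23 + \left(-11 + 2 \left(-1\right)\right)\right) = 65 \left(23 - 13\right) = 65 \cdot 10 = 650$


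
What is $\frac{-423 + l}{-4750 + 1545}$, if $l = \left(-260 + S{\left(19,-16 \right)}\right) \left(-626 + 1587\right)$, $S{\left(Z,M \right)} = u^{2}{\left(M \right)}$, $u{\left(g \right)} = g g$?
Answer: $- \frac{62729813}{3205} \approx -19573.0$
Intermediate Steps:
$u{\left(g \right)} = g^{2}$
$S{\left(Z,M \right)} = M^{4}$ ($S{\left(Z,M \right)} = \left(M^{2}\right)^{2} = M^{4}$)
$l = 62730236$ ($l = \left(-260 + \left(-16\right)^{4}\right) \left(-626 + 1587\right) = \left(-260 + 65536\right) 961 = 65276 \cdot 961 = 62730236$)
$\frac{-423 + l}{-4750 + 1545} = \frac{-423 + 62730236}{-4750 + 1545} = \frac{62729813}{-3205} = 62729813 \left(- \frac{1}{3205}\right) = - \frac{62729813}{3205}$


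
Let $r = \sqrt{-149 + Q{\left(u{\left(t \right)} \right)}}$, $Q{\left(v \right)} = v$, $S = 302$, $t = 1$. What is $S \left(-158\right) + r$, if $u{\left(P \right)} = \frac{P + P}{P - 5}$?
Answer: $-47716 + \frac{i \sqrt{598}}{2} \approx -47716.0 + 12.227 i$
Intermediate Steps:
$u{\left(P \right)} = \frac{2 P}{-5 + P}$
$r = \frac{i \sqrt{598}}{2}$ ($r = \sqrt{-149 + 2 \cdot 1 \frac{1}{-5 + 1}} = \sqrt{-149 + 2 \cdot 1 \frac{1}{-4}} = \sqrt{-149 + 2 \cdot 1 \left(- \frac{1}{4}\right)} = \sqrt{-149 - \frac{1}{2}} = \sqrt{- \frac{299}{2}} = \frac{i \sqrt{598}}{2} \approx 12.227 i$)
$S \left(-158\right) + r = 302 \left(-158\right) + \frac{i \sqrt{598}}{2} = -47716 + \frac{i \sqrt{598}}{2}$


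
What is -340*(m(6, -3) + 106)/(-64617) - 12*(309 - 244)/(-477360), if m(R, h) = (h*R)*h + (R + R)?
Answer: 703027/775404 ≈ 0.90666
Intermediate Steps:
m(R, h) = 2*R + R*h**2 (m(R, h) = (R*h)*h + 2*R = R*h**2 + 2*R = 2*R + R*h**2)
-340*(m(6, -3) + 106)/(-64617) - 12*(309 - 244)/(-477360) = -340*(6*(2 + (-3)**2) + 106)/(-64617) - 12*(309 - 244)/(-477360) = -340*(6*(2 + 9) + 106)*(-1/64617) - 12*65*(-1/477360) = -340*(6*11 + 106)*(-1/64617) - 780*(-1/477360) = -340*(66 + 106)*(-1/64617) + 1/612 = -340*172*(-1/64617) + 1/612 = -58480*(-1/64617) + 1/612 = 3440/3801 + 1/612 = 703027/775404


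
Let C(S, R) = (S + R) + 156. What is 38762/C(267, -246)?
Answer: 38762/177 ≈ 218.99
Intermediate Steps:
C(S, R) = 156 + R + S (C(S, R) = (R + S) + 156 = 156 + R + S)
38762/C(267, -246) = 38762/(156 - 246 + 267) = 38762/177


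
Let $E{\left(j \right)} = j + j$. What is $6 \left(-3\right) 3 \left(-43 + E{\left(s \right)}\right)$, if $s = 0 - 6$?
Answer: $2970$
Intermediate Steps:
$s = -6$ ($s = 0 - 6 = -6$)
$E{\left(j \right)} = 2 j$
$6 \left(-3\right) 3 \left(-43 + E{\left(s \right)}\right) = 6 \left(-3\right) 3 \left(-43 + 2 \left(-6\right)\right) = \left(-18\right) 3 \left(-43 - 12\right) = \left(-54\right) \left(-55\right) = 2970$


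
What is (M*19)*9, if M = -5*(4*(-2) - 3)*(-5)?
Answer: -47025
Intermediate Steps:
M = -275 (M = -5*(-8 - 3)*(-5) = -5*(-11)*(-5) = 55*(-5) = -275)
(M*19)*9 = -275*19*9 = -5225*9 = -47025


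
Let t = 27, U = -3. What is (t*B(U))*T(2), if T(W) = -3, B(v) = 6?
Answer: -486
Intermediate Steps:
(t*B(U))*T(2) = (27*6)*(-3) = 162*(-3) = -486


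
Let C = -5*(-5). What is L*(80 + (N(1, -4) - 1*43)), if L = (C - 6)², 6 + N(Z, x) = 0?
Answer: 11191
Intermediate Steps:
C = 25
N(Z, x) = -6 (N(Z, x) = -6 + 0 = -6)
L = 361 (L = (25 - 6)² = 19² = 361)
L*(80 + (N(1, -4) - 1*43)) = 361*(80 + (-6 - 1*43)) = 361*(80 + (-6 - 43)) = 361*(80 - 49) = 361*31 = 11191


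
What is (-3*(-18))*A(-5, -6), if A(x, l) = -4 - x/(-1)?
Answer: -486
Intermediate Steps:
A(x, l) = -4 + x (A(x, l) = -4 - x*(-1) = -4 - (-1)*x = -4 + x)
(-3*(-18))*A(-5, -6) = (-3*(-18))*(-4 - 5) = 54*(-9) = -486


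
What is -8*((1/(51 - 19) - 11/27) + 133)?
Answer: -114587/108 ≈ -1061.0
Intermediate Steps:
-8*((1/(51 - 19) - 11/27) + 133) = -8*((1/32 - 11/27) + 133) = -8*(-325/864 + 133) = -8*114587/864 = -114587/108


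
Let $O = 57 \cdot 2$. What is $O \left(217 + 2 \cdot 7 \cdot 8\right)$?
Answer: $37506$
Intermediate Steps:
$O = 114$
$O \left(217 + 2 \cdot 7 \cdot 8\right) = 114 \left(217 + 2 \cdot 7 \cdot 8\right) = 114 \left(217 + 14 \cdot 8\right) = 114 \left(217 + 112\right) = 114 \cdot 329 = 37506$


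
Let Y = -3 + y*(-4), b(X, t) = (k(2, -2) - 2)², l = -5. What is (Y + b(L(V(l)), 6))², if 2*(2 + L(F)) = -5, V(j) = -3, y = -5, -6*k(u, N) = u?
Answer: 40804/81 ≈ 503.75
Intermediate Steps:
k(u, N) = -u/6
L(F) = -9/2 (L(F) = -2 + (½)*(-5) = -2 - 5/2 = -9/2)
b(X, t) = 49/9 (b(X, t) = (-⅙*2 - 2)² = (-⅓ - 2)² = (-7/3)² = 49/9)
Y = 17 (Y = -3 - 5*(-4) = -3 + 20 = 17)
(Y + b(L(V(l)), 6))² = (17 + 49/9)² = (202/9)² = 40804/81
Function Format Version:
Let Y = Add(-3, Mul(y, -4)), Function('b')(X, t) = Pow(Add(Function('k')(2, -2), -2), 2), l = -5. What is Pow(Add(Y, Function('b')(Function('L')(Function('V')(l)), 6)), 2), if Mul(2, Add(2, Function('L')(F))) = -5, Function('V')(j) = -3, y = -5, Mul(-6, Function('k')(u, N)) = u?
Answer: Rational(40804, 81) ≈ 503.75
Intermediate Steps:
Function('k')(u, N) = Mul(Rational(-1, 6), u)
Function('L')(F) = Rational(-9, 2) (Function('L')(F) = Add(-2, Mul(Rational(1, 2), -5)) = Add(-2, Rational(-5, 2)) = Rational(-9, 2))
Function('b')(X, t) = Rational(49, 9) (Function('b')(X, t) = Pow(Add(Mul(Rational(-1, 6), 2), -2), 2) = Pow(Add(Rational(-1, 3), -2), 2) = Pow(Rational(-7, 3), 2) = Rational(49, 9))
Y = 17 (Y = Add(-3, Mul(-5, -4)) = Add(-3, 20) = 17)
Pow(Add(Y, Function('b')(Function('L')(Function('V')(l)), 6)), 2) = Pow(Add(17, Rational(49, 9)), 2) = Pow(Rational(202, 9), 2) = Rational(40804, 81)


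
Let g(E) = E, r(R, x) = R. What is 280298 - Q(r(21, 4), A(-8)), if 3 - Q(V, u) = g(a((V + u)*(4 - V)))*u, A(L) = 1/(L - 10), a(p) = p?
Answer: 90821989/324 ≈ 2.8032e+5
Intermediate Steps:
A(L) = 1/(-10 + L)
Q(V, u) = 3 - u*(4 - V)*(V + u) (Q(V, u) = 3 - (V + u)*(4 - V)*u = 3 - (4 - V)*(V + u)*u = 3 - u*(4 - V)*(V + u))
280298 - Q(r(21, 4), A(-8)) = 280298 - (3 + (21² - 4*21 - 4/(-10 - 8) + 21/(-10 - 8))/(-10 - 8)) = 280298 - (3 + (441 - 84 - 4/(-18) + 21/(-18))/(-18)) = 280298 - (3 - (441 - 84 - 4*(-1/18) + 21*(-1/18))/18) = 280298 - (3 - (441 - 84 + 2/9 - 7/6)/18) = 280298 - (3 - 1/18*6409/18) = 280298 - (3 - 6409/324) = 280298 - 1*(-5437/324) = 280298 + 5437/324 = 90821989/324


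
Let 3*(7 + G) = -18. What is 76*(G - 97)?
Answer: -8360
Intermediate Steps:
G = -13 (G = -7 + (1/3)*(-18) = -7 - 6 = -13)
76*(G - 97) = 76*(-13 - 97) = 76*(-110) = -8360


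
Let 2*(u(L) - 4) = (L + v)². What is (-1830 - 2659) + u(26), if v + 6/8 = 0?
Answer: -133319/32 ≈ -4166.2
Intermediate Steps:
v = -¾ (v = -¾ + 0 = -¾ ≈ -0.75000)
u(L) = 4 + (-¾ + L)²/2 (u(L) = 4 + (L - ¾)²/2 = 4 + (-¾ + L)²/2)
(-1830 - 2659) + u(26) = (-1830 - 2659) + (4 + (-3 + 4*26)²/32) = -4489 + (4 + (-3 + 104)²/32) = -4489 + (4 + (1/32)*101²) = -4489 + (4 + (1/32)*10201) = -4489 + (4 + 10201/32) = -4489 + 10329/32 = -133319/32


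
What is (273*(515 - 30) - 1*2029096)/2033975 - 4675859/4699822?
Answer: -18424690398527/9559320452450 ≈ -1.9274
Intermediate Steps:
(273*(515 - 30) - 1*2029096)/2033975 - 4675859/4699822 = (273*485 - 2029096)*(1/2033975) - 4675859*1/4699822 = (132405 - 2029096)*(1/2033975) - 4675859/4699822 = -1896691*1/2033975 - 4675859/4699822 = -1896691/2033975 - 4675859/4699822 = -18424690398527/9559320452450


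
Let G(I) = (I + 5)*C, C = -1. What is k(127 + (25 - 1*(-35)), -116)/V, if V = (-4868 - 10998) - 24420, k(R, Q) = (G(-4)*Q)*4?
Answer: -232/20143 ≈ -0.011518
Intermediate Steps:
G(I) = -5 - I (G(I) = (I + 5)*(-1) = (5 + I)*(-1) = -5 - I)
k(R, Q) = -4*Q (k(R, Q) = ((-5 - 1*(-4))*Q)*4 = ((-5 + 4)*Q)*4 = -Q*4 = -4*Q)
V = -40286 (V = -15866 - 24420 = -40286)
k(127 + (25 - 1*(-35)), -116)/V = -4*(-116)/(-40286) = 464*(-1/40286) = -232/20143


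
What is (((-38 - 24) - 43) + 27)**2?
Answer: 6084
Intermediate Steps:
(((-38 - 24) - 43) + 27)**2 = ((-62 - 43) + 27)**2 = (-105 + 27)**2 = (-78)**2 = 6084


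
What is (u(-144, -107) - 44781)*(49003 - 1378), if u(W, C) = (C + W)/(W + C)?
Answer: -2132647500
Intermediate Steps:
u(W, C) = 1 (u(W, C) = (C + W)/(C + W) = 1)
(u(-144, -107) - 44781)*(49003 - 1378) = (1 - 44781)*(49003 - 1378) = -44780*47625 = -2132647500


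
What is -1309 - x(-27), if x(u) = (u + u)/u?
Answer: -1311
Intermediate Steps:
x(u) = 2 (x(u) = (2*u)/u = 2)
-1309 - x(-27) = -1309 - 1*2 = -1309 - 2 = -1311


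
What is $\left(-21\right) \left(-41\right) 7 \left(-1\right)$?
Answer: $-6027$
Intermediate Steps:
$\left(-21\right) \left(-41\right) 7 \left(-1\right) = 861 \left(-7\right) = -6027$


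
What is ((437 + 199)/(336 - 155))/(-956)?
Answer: -159/43259 ≈ -0.0036755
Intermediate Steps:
((437 + 199)/(336 - 155))/(-956) = (636/181)*(-1/956) = -159/43259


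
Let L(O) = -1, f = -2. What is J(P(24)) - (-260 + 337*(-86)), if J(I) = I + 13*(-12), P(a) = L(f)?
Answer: 29085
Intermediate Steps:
P(a) = -1
J(I) = -156 + I (J(I) = I - 156 = -156 + I)
J(P(24)) - (-260 + 337*(-86)) = (-156 - 1) - (-260 + 337*(-86)) = -157 - (-260 - 28982) = -157 - 1*(-29242) = -157 + 29242 = 29085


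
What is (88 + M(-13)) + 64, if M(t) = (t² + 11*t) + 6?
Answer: 184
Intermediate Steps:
M(t) = 6 + t² + 11*t
(88 + M(-13)) + 64 = (88 + (6 + (-13)² + 11*(-13))) + 64 = (88 + (6 + 169 - 143)) + 64 = (88 + 32) + 64 = 120 + 64 = 184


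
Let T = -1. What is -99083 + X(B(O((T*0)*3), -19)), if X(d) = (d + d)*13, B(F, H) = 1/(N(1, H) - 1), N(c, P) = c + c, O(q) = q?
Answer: -99057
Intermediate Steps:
N(c, P) = 2*c
B(F, H) = 1 (B(F, H) = 1/(2*1 - 1) = 1/(2 - 1) = 1/1 = 1)
X(d) = 26*d (X(d) = (2*d)*13 = 26*d)
-99083 + X(B(O((T*0)*3), -19)) = -99083 + 26*1 = -99083 + 26 = -99057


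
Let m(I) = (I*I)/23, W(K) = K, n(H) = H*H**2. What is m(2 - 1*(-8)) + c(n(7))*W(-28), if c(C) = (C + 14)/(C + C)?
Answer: -1646/161 ≈ -10.224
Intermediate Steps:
n(H) = H**3
c(C) = (14 + C)/(2*C) (c(C) = (14 + C)/((2*C)) = (14 + C)*(1/(2*C)) = (14 + C)/(2*C))
m(I) = I**2/23 (m(I) = I**2*(1/23) = I**2/23)
m(2 - 1*(-8)) + c(n(7))*W(-28) = (2 - 1*(-8))**2/23 + ((14 + 7**3)/(2*(7**3)))*(-28) = (2 + 8)**2/23 + ((1/2)*(14 + 343)/343)*(-28) = (1/23)*10**2 + ((1/2)*(1/343)*357)*(-28) = (1/23)*100 + (51/98)*(-28) = 100/23 - 102/7 = -1646/161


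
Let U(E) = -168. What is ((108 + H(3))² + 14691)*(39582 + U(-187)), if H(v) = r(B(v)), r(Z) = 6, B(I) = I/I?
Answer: 1091255418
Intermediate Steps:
B(I) = 1
H(v) = 6
((108 + H(3))² + 14691)*(39582 + U(-187)) = ((108 + 6)² + 14691)*(39582 - 168) = (114² + 14691)*39414 = (12996 + 14691)*39414 = 27687*39414 = 1091255418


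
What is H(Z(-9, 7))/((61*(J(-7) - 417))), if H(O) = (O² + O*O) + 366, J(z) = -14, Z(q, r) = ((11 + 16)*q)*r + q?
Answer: -5848566/26291 ≈ -222.46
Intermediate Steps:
Z(q, r) = q + 27*q*r (Z(q, r) = (27*q)*r + q = 27*q*r + q = q + 27*q*r)
H(O) = 366 + 2*O² (H(O) = (O² + O²) + 366 = 2*O² + 366 = 366 + 2*O²)
H(Z(-9, 7))/((61*(J(-7) - 417))) = (366 + 2*(-9*(1 + 27*7))²)/((61*(-14 - 417))) = (366 + 2*(-9*(1 + 189))²)/((61*(-431))) = (366 + 2*(-9*190)²)/(-26291) = (366 + 2*(-1710)²)*(-1/26291) = (366 + 2*2924100)*(-1/26291) = (366 + 5848200)*(-1/26291) = 5848566*(-1/26291) = -5848566/26291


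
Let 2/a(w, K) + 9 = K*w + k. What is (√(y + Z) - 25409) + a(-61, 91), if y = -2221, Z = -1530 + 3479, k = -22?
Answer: -70916520/2791 + 4*I*√17 ≈ -25409.0 + 16.492*I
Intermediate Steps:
a(w, K) = 2/(-31 + K*w) (a(w, K) = 2/(-9 + (K*w - 22)) = 2/(-9 + (-22 + K*w)) = 2/(-31 + K*w))
Z = 1949
(√(y + Z) - 25409) + a(-61, 91) = (√(-2221 + 1949) - 25409) + 2/(-31 + 91*(-61)) = (√(-272) - 25409) + 2/(-31 - 5551) = (4*I*√17 - 25409) + 2/(-5582) = (-25409 + 4*I*√17) + 2*(-1/5582) = (-25409 + 4*I*√17) - 1/2791 = -70916520/2791 + 4*I*√17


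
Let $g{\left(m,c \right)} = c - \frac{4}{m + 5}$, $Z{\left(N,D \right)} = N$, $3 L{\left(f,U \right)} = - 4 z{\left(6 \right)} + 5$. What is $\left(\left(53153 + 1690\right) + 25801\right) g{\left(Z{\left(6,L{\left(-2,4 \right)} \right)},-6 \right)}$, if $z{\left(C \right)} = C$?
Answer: $- \frac{5645080}{11} \approx -5.1319 \cdot 10^{5}$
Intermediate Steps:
$L{\left(f,U \right)} = - \frac{19}{3}$ ($L{\left(f,U \right)} = \frac{\left(-4\right) 6 + 5}{3} = \frac{-24 + 5}{3} = \frac{1}{3} \left(-19\right) = - \frac{19}{3}$)
$g{\left(m,c \right)} = c - \frac{4}{5 + m}$
$\left(\left(53153 + 1690\right) + 25801\right) g{\left(Z{\left(6,L{\left(-2,4 \right)} \right)},-6 \right)} = \left(\left(53153 + 1690\right) + 25801\right) \frac{-4 + 5 \left(-6\right) - 36}{5 + 6} = \left(54843 + 25801\right) \frac{-4 - 30 - 36}{11} = 80644 \cdot \frac{1}{11} \left(-70\right) = 80644 \left(- \frac{70}{11}\right) = - \frac{5645080}{11}$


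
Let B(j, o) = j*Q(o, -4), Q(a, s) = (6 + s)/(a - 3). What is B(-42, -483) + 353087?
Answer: 28600061/81 ≈ 3.5309e+5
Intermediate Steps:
Q(a, s) = (6 + s)/(-3 + a)
B(j, o) = 2*j/(-3 + o) (B(j, o) = j*((6 - 4)/(-3 + o)) = j*(2/(-3 + o)) = 2*j/(-3 + o))
B(-42, -483) + 353087 = 2*(-42)/(-3 - 483) + 353087 = 2*(-42)/(-486) + 353087 = 2*(-42)*(-1/486) + 353087 = 14/81 + 353087 = 28600061/81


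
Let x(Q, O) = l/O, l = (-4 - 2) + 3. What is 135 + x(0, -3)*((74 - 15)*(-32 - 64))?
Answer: -5529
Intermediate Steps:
l = -3 (l = -6 + 3 = -3)
x(Q, O) = -3/O
135 + x(0, -3)*((74 - 15)*(-32 - 64)) = 135 + (-3/(-3))*((74 - 15)*(-32 - 64)) = 135 + (-3*(-⅓))*(59*(-96)) = 135 + 1*(-5664) = 135 - 5664 = -5529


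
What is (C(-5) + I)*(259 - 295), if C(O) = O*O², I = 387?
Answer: -9432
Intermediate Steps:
C(O) = O³
(C(-5) + I)*(259 - 295) = ((-5)³ + 387)*(259 - 295) = (-125 + 387)*(-36) = 262*(-36) = -9432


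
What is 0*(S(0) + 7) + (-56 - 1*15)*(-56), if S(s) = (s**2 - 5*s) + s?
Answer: 3976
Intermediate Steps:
S(s) = s**2 - 4*s
0*(S(0) + 7) + (-56 - 1*15)*(-56) = 0*(0*(-4 + 0) + 7) + (-56 - 1*15)*(-56) = 0*(0*(-4) + 7) + (-56 - 15)*(-56) = 0*(0 + 7) - 71*(-56) = 0*7 + 3976 = 0 + 3976 = 3976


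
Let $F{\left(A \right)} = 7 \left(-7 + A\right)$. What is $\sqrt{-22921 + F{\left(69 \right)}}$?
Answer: $i \sqrt{22487} \approx 149.96 i$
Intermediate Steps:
$F{\left(A \right)} = -49 + 7 A$
$\sqrt{-22921 + F{\left(69 \right)}} = \sqrt{-22921 + \left(-49 + 7 \cdot 69\right)} = \sqrt{-22921 + \left(-49 + 483\right)} = \sqrt{-22921 + 434} = \sqrt{-22487} = i \sqrt{22487}$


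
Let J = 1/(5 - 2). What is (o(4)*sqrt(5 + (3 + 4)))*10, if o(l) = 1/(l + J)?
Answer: 60*sqrt(3)/13 ≈ 7.9941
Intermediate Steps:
J = 1/3 ≈ 0.33333
o(l) = 1/(1/3 + l) (o(l) = 1/(l + 1/3) = 1/(1/3 + l))
(o(4)*sqrt(5 + (3 + 4)))*10 = ((3/(1 + 3*4))*sqrt(5 + (3 + 4)))*10 = ((3/(1 + 12))*sqrt(5 + 7))*10 = ((3/13)*sqrt(12))*10 = ((3*(1/13))*(2*sqrt(3)))*10 = (3*(2*sqrt(3))/13)*10 = (6*sqrt(3)/13)*10 = 60*sqrt(3)/13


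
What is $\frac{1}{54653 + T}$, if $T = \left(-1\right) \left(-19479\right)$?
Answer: $\frac{1}{74132} \approx 1.3489 \cdot 10^{-5}$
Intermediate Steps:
$T = 19479$
$\frac{1}{54653 + T} = \frac{1}{54653 + 19479} = \frac{1}{74132}$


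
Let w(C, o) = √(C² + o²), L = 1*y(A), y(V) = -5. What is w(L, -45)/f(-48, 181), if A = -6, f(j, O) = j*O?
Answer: -5*√82/8688 ≈ -0.0052114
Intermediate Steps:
f(j, O) = O*j
L = -5 (L = 1*(-5) = -5)
w(L, -45)/f(-48, 181) = √((-5)² + (-45)²)/((181*(-48))) = √(25 + 2025)/(-8688) = √2050*(-1/8688) = (5*√82)*(-1/8688) = -5*√82/8688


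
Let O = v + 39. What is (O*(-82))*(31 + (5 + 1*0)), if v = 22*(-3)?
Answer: 79704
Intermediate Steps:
v = -66
O = -27 (O = -66 + 39 = -27)
(O*(-82))*(31 + (5 + 1*0)) = (-27*(-82))*(31 + (5 + 1*0)) = 2214*(31 + (5 + 0)) = 2214*(31 + 5) = 2214*36 = 79704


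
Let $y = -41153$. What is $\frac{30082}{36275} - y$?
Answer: $\frac{1492855157}{36275} \approx 41154.0$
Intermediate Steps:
$\frac{30082}{36275} - y = \frac{30082}{36275} - -41153 = 30082 \cdot \frac{1}{36275} + 41153 = \frac{30082}{36275} + 41153 = \frac{1492855157}{36275}$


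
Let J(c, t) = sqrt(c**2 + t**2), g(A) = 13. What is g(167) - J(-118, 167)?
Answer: 13 - sqrt(41813) ≈ -191.48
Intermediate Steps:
g(167) - J(-118, 167) = 13 - sqrt((-118)**2 + 167**2) = 13 - sqrt(13924 + 27889) = 13 - sqrt(41813)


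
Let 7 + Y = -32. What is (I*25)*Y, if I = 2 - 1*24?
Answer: 21450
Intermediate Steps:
I = -22 (I = 2 - 24 = -22)
Y = -39 (Y = -7 - 32 = -39)
(I*25)*Y = -22*25*(-39) = -550*(-39) = 21450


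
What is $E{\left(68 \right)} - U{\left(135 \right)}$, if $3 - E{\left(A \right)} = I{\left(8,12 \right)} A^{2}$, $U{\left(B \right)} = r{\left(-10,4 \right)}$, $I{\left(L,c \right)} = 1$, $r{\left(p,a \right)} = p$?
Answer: $-4611$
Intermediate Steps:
$U{\left(B \right)} = -10$
$E{\left(A \right)} = 3 - A^{2}$ ($E{\left(A \right)} = 3 - 1 A^{2} = 3 - A^{2}$)
$E{\left(68 \right)} - U{\left(135 \right)} = \left(3 - 68^{2}\right) - -10 = \left(3 - 4624\right) + 10 = -4621 + 10 = -4611$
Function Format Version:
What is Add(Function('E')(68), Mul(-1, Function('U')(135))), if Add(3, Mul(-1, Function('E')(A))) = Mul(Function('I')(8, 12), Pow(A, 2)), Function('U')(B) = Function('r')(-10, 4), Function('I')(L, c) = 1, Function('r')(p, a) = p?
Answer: -4611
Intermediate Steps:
Function('U')(B) = -10
Function('E')(A) = Add(3, Mul(-1, Pow(A, 2))) (Function('E')(A) = Add(3, Mul(-1, Mul(1, Pow(A, 2)))) = Add(3, Mul(-1, Pow(A, 2))))
Add(Function('E')(68), Mul(-1, Function('U')(135))) = Add(Add(3, Mul(-1, Pow(68, 2))), Mul(-1, -10)) = Add(Add(3, Mul(-1, 4624)), 10) = Add(Add(3, -4624), 10) = Add(-4621, 10) = -4611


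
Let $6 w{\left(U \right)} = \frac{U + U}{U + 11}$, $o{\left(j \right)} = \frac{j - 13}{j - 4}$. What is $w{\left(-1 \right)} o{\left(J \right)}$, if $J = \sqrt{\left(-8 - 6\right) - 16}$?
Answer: $- \frac{41}{690} - \frac{3 i \sqrt{30}}{460} \approx -0.05942 - 0.035721 i$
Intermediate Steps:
$J = i \sqrt{30}$ ($J = \sqrt{-14 - 16} = \sqrt{-30} = i \sqrt{30} \approx 5.4772 i$)
$o{\left(j \right)} = \frac{-13 + j}{-4 + j}$
$w{\left(U \right)} = \frac{U}{3 \left(11 + U\right)}$ ($w{\left(U \right)} = \frac{\left(U + U\right) \frac{1}{U + 11}}{6} = \frac{2 U \frac{1}{11 + U}}{6} = \frac{U}{3 \left(11 + U\right)}$)
$w{\left(-1 \right)} o{\left(J \right)} = \frac{1}{3} \left(-1\right) \frac{1}{11 - 1} \frac{-13 + i \sqrt{30}}{-4 + i \sqrt{30}} = \frac{1}{3} \left(-1\right) \frac{1}{10} \frac{-13 + i \sqrt{30}}{-4 + i \sqrt{30}} = - \frac{\frac{1}{-4 + i \sqrt{30}} \left(-13 + i \sqrt{30}\right)}{30} = - \frac{-13 + i \sqrt{30}}{30 \left(-4 + i \sqrt{30}\right)}$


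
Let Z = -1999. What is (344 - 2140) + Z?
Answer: -3795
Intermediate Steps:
(344 - 2140) + Z = (344 - 2140) - 1999 = -1796 - 1999 = -3795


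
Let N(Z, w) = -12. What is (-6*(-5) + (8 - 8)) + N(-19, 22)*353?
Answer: -4206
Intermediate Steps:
(-6*(-5) + (8 - 8)) + N(-19, 22)*353 = (-6*(-5) + (8 - 8)) - 12*353 = (30 + 0) - 4236 = 30 - 4236 = -4206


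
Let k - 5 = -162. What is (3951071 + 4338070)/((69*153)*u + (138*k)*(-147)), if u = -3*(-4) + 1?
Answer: 2763047/1107381 ≈ 2.4951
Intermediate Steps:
k = -157 (k = 5 - 162 = -157)
u = 13 (u = 12 + 1 = 13)
(3951071 + 4338070)/((69*153)*u + (138*k)*(-147)) = (3951071 + 4338070)/((69*153)*13 + (138*(-157))*(-147)) = 8289141/(10557*13 - 21666*(-147)) = 8289141/(137241 + 3184902) = 8289141/3322143 = 8289141*(1/3322143) = 2763047/1107381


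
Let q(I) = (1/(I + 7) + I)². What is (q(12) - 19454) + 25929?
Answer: 2389916/361 ≈ 6620.3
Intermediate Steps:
q(I) = (I + 1/(7 + I))² (q(I) = (1/(7 + I) + I)² = (I + 1/(7 + I))²)
(q(12) - 19454) + 25929 = ((1 + 12² + 7*12)²/(7 + 12)² - 19454) + 25929 = ((1 + 144 + 84)²/19² - 19454) + 25929 = ((1/361)*229² - 19454) + 25929 = ((1/361)*52441 - 19454) + 25929 = (52441/361 - 19454) + 25929 = -6970453/361 + 25929 = 2389916/361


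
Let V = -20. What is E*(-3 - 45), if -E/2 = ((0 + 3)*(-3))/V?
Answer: 216/5 ≈ 43.200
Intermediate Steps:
E = -9/10 (E = -2*(0 + 3)*(-3)/(-20) = -2*3*(-3)*(-1)/20 = -(-18)*(-1)/20 = -2*9/20 = -9/10 ≈ -0.90000)
E*(-3 - 45) = -9*(-3 - 45)/10 = -9/10*(-48) = 216/5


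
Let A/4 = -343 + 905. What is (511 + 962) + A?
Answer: 3721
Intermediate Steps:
A = 2248 (A = 4*(-343 + 905) = 4*562 = 2248)
(511 + 962) + A = (511 + 962) + 2248 = 1473 + 2248 = 3721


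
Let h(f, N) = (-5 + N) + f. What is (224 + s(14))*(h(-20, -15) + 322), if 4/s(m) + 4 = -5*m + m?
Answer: 315746/5 ≈ 63149.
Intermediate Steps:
h(f, N) = -5 + N + f
s(m) = 4/(-4 - 4*m) (s(m) = 4/(-4 + (-5*m + m)) = 4/(-4 - 4*m))
(224 + s(14))*(h(-20, -15) + 322) = (224 - 1/(1 + 14))*((-5 - 15 - 20) + 322) = (224 - 1/15)*(-40 + 322) = (224 - 1*1/15)*282 = (224 - 1/15)*282 = (3359/15)*282 = 315746/5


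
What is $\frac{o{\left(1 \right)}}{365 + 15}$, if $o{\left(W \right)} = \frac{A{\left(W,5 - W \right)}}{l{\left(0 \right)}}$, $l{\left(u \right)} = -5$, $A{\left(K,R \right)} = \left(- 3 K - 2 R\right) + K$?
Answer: $\frac{1}{190} \approx 0.0052632$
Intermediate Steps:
$A{\left(K,R \right)} = - 2 K - 2 R$
$o{\left(W \right)} = 2$ ($o{\left(W \right)} = \frac{- 2 W - 2 \left(5 - W\right)}{-5} = \left(- 2 W + \left(-10 + 2 W\right)\right) \left(- \frac{1}{5}\right) = \left(-10\right) \left(- \frac{1}{5}\right) = 2$)
$\frac{o{\left(1 \right)}}{365 + 15} = \frac{1}{365 + 15} \cdot 2 = \frac{1}{380} \cdot 2 = \frac{1}{190}$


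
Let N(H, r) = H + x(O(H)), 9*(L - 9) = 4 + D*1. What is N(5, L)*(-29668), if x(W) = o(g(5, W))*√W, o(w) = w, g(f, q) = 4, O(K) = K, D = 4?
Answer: -148340 - 118672*√5 ≈ -4.1370e+5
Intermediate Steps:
x(W) = 4*√W
L = 89/9 (L = 9 + (4 + 4*1)/9 = 9 + (4 + 4)/9 = 9 + (⅑)*8 = 9 + 8/9 = 89/9 ≈ 9.8889)
N(H, r) = H + 4*√H
N(5, L)*(-29668) = (5 + 4*√5)*(-29668) = -148340 - 118672*√5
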